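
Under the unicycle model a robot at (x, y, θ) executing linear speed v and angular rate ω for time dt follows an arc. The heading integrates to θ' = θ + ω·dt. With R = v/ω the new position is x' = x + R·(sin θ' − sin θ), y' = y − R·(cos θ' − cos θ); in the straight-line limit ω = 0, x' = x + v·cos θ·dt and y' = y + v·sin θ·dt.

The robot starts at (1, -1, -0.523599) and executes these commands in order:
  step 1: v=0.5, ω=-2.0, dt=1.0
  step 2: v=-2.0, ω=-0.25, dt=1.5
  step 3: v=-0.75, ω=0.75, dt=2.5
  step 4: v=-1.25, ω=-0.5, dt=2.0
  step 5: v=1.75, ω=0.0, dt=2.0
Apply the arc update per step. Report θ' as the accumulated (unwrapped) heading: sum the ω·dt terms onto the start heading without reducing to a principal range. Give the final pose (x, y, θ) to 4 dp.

(2.6993, 0.5625, -2.0236)

step 1: θ'=-2.5236 (R=-0.2500) → pose (1.0199, -1.4203, -2.5236)
step 2: θ'=-2.8986 (R=8.0000) → pose (3.7302, -0.1756, -2.8986)
step 3: θ'=-1.0236 (R=-1.0000) → pose (4.3436, 1.3153, -1.0236)
step 4: θ'=-2.0236 (R=2.5000) → pose (4.2305, 3.7097, -2.0236)
step 5: θ'=-2.0236 (straight) → pose (2.6993, 0.5625, -2.0236)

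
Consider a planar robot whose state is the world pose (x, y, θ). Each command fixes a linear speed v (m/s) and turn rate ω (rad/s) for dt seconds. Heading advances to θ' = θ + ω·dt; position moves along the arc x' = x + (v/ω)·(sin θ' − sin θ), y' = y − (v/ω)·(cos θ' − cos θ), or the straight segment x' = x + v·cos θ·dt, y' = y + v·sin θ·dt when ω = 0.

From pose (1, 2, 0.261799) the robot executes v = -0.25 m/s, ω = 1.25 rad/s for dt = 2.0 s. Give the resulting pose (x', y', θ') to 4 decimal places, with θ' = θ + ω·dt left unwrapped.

(0.9776, 1.6211, 2.7618)

θ' = 0.2618 + 1.25·2.0 = 2.7618
R = v/ω = -0.25/1.25 = -0.2000
x' = 1 + -0.2000·(sin 2.7618 − sin 0.2618) = 0.9776
y' = 2 − -0.2000·(cos 2.7618 − cos 0.2618) = 1.6211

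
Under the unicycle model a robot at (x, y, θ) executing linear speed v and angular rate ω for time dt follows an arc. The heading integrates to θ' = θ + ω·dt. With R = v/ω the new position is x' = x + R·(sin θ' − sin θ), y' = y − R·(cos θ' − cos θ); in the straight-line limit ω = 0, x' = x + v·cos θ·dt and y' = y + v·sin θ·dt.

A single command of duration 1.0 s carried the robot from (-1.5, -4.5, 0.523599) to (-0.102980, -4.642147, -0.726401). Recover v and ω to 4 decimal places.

v = 1.5000, ω = -1.2500

Δθ = -0.726401 − 0.523599 = -1.250000
ω = Δθ/dt = -1.250000/1.0 = -1.2500
R = Δx/(sin θ' − sin θ) = -1.2000
v = R·ω = -1.2000·-1.2500 = 1.5000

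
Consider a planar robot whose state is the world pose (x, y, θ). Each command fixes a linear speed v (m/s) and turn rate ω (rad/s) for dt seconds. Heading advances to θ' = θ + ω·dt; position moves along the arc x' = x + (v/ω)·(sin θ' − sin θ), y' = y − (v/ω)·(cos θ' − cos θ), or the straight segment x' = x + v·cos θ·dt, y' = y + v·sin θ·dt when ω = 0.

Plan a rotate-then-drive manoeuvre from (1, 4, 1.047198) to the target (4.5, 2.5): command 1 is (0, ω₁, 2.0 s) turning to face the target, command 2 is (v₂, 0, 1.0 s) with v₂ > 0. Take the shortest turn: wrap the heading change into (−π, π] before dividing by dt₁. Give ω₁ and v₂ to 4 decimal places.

heading to target = atan2(2.5−4, 4.5−1) = -0.4049
Δθ = wrap(-0.4049 − 1.0472) = -1.4521; ω₁ = Δθ/dt₁ = -0.7260
distance = √((4.5−1)² + (2.5−4)²) = 3.8079; v₂ = distance/dt₂ = 3.8079

ω₁ = -0.7260, v₂ = 3.8079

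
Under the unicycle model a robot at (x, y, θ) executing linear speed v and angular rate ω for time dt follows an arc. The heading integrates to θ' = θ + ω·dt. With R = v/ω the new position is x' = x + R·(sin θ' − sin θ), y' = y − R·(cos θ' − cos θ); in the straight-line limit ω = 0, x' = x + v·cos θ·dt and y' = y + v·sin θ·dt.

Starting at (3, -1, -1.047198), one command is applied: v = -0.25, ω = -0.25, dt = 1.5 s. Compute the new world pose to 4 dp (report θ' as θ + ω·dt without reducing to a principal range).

(2.8770, -0.6481, -1.4222)

θ' = -1.0472 + -0.25·1.5 = -1.4222
R = v/ω = -0.25/-0.25 = 1.0000
x' = 3 + 1.0000·(sin -1.4222 − sin -1.0472) = 2.8770
y' = -1 − 1.0000·(cos -1.4222 − cos -1.0472) = -0.6481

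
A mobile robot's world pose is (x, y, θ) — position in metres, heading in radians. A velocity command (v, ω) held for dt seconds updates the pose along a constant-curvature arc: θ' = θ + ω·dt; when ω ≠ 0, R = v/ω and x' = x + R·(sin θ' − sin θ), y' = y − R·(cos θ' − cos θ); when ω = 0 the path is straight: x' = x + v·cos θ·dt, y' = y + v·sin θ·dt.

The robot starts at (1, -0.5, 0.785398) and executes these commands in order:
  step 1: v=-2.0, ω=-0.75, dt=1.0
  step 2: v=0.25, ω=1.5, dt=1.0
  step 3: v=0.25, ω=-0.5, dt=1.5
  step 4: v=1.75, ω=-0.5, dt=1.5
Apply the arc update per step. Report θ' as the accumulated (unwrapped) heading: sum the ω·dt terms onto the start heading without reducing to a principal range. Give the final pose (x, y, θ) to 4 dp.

step 1: θ'=0.0354 (R=2.6667) → pose (-0.7912, -1.2794, 0.0354)
step 2: θ'=1.5354 (R=0.1667) → pose (-0.6306, -1.1187, 1.5354)
step 3: θ'=0.7854 (R=-0.5000) → pose (-0.4844, -0.7829, 0.7854)
step 4: θ'=0.0354 (R=-3.5000) → pose (1.8666, 0.2401, 0.0354)

(1.8666, 0.2401, 0.0354)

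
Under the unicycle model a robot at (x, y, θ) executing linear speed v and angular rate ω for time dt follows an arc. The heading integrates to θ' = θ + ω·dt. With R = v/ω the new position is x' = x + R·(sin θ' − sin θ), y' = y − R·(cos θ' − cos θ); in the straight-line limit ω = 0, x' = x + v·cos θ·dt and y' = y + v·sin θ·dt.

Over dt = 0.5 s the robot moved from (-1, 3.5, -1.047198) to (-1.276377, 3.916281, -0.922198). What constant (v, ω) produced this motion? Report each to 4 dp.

v = -1.0000, ω = 0.2500

Δθ = -0.922198 − -1.047198 = 0.125000
ω = Δθ/dt = 0.125000/0.5 = 0.2500
R = −Δy/(cos θ' − cos θ) = -4.0000
v = R·ω = -4.0000·0.2500 = -1.0000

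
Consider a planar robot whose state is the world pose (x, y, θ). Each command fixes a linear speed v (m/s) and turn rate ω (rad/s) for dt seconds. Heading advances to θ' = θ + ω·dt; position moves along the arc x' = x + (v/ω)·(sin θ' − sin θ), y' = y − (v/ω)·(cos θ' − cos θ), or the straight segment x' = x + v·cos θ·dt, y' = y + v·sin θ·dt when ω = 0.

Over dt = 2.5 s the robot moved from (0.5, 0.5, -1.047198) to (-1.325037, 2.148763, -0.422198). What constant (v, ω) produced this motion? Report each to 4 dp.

v = -1.0000, ω = 0.2500

Δθ = -0.422198 − -1.047198 = 0.625000
ω = Δθ/dt = 0.625000/2.5 = 0.2500
R = Δx/(sin θ' − sin θ) = -4.0000
v = R·ω = -4.0000·0.2500 = -1.0000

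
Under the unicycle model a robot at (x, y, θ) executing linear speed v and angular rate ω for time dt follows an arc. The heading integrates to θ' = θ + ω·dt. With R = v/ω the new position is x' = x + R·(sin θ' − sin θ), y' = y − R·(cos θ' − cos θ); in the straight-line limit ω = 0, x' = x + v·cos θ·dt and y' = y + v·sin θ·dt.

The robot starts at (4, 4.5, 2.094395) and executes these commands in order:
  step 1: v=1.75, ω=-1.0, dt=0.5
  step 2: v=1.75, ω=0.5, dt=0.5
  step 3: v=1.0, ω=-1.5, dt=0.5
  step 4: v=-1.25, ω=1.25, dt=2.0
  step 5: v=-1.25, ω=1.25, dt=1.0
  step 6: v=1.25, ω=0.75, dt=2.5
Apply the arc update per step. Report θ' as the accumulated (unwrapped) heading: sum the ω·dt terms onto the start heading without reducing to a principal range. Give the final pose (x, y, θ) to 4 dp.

step 1: θ'=1.5944 (R=-1.7500) → pose (3.7660, 5.3337, 1.5944)
step 2: θ'=1.8444 (R=3.5000) → pose (3.6368, 6.1968, 1.8444)
step 3: θ'=1.0944 (R=-0.6667) → pose (3.6863, 6.6827, 1.0944)
step 4: θ'=3.5944 (R=-1.0000) → pose (5.0124, 5.3249, 3.5944)
step 5: θ'=4.8444 (R=-1.0000) → pose (5.5662, 6.3557, 4.8444)
step 6: θ'=6.7194 (R=1.6667) → pose (7.9226, 5.0645, 6.7194)

(7.9226, 5.0645, 6.7194)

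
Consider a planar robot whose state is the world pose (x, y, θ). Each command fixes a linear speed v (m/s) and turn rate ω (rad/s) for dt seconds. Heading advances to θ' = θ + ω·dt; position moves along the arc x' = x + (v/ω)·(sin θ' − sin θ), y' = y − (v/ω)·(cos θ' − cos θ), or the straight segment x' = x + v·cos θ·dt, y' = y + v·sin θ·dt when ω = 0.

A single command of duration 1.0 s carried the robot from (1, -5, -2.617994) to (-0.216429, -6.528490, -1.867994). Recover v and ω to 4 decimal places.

v = 2.0000, ω = 0.7500

Δθ = -1.867994 − -2.617994 = 0.750000
ω = Δθ/dt = 0.750000/1.0 = 0.7500
R = −Δy/(cos θ' − cos θ) = 2.6667
v = R·ω = 2.6667·0.7500 = 2.0000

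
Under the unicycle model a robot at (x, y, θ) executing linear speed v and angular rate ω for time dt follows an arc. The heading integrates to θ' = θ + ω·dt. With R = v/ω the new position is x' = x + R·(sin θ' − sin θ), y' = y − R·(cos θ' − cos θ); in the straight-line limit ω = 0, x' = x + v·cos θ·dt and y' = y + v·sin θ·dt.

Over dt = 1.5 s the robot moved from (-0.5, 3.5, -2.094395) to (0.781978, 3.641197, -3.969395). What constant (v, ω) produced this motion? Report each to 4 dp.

Δθ = -3.969395 − -2.094395 = -1.875000
ω = Δθ/dt = -1.875000/1.5 = -1.2500
R = Δx/(sin θ' − sin θ) = 0.8000
v = R·ω = 0.8000·-1.2500 = -1.0000

v = -1.0000, ω = -1.2500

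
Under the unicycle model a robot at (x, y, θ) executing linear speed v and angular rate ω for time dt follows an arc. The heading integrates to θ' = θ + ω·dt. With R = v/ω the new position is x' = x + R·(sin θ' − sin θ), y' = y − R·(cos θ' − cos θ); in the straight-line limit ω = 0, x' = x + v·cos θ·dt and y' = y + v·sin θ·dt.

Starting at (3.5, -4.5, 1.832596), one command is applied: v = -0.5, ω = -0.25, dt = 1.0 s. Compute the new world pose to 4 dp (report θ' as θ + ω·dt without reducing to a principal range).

θ' = 1.8326 + -0.25·1.0 = 1.5826
R = v/ω = -0.5/-0.25 = 2.0000
x' = 3.5 + 2.0000·(sin 1.5826 − sin 1.8326) = 3.5680
y' = -4.5 − 2.0000·(cos 1.5826 − cos 1.8326) = -4.9940

(3.5680, -4.9940, 1.5826)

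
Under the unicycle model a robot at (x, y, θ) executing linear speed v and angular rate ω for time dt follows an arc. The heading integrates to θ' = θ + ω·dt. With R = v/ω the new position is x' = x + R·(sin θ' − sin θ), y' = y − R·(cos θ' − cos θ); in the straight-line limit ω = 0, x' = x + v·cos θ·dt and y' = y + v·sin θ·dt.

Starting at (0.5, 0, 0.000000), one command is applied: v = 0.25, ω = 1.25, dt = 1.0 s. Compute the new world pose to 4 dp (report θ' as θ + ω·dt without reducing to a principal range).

θ' = 0.0000 + 1.25·1.0 = 1.2500
R = v/ω = 0.25/1.25 = 0.2000
x' = 0.5 + 0.2000·(sin 1.2500 − sin 0.0000) = 0.6898
y' = 0 − 0.2000·(cos 1.2500 − cos 0.0000) = 0.1369

(0.6898, 0.1369, 1.2500)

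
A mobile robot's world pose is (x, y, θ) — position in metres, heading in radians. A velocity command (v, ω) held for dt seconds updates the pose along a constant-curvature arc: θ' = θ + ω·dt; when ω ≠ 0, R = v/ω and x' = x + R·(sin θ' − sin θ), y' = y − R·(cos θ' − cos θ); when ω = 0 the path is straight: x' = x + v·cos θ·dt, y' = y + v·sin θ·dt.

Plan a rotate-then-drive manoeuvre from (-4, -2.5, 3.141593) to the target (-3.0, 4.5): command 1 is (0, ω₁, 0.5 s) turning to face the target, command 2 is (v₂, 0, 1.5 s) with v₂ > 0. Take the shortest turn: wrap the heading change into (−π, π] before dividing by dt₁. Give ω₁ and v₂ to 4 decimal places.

heading to target = atan2(4.5−-2.5, -3−-4) = 1.4289
Δθ = wrap(1.4289 − 3.1416) = -1.7127; ω₁ = Δθ/dt₁ = -3.4254
distance = √((-3−-4)² + (4.5−-2.5)²) = 7.0711; v₂ = distance/dt₂ = 4.7140

ω₁ = -3.4254, v₂ = 4.7140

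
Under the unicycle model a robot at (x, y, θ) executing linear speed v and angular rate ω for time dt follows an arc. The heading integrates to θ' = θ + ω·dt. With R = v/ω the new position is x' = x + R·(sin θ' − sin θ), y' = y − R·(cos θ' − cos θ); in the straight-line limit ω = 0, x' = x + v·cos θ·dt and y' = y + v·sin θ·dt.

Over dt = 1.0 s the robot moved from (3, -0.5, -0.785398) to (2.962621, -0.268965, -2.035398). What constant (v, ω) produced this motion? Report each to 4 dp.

Δθ = -2.035398 − -0.785398 = -1.250000
ω = Δθ/dt = -1.250000/1.0 = -1.2500
R = −Δy/(cos θ' − cos θ) = 0.2000
v = R·ω = 0.2000·-1.2500 = -0.2500

v = -0.2500, ω = -1.2500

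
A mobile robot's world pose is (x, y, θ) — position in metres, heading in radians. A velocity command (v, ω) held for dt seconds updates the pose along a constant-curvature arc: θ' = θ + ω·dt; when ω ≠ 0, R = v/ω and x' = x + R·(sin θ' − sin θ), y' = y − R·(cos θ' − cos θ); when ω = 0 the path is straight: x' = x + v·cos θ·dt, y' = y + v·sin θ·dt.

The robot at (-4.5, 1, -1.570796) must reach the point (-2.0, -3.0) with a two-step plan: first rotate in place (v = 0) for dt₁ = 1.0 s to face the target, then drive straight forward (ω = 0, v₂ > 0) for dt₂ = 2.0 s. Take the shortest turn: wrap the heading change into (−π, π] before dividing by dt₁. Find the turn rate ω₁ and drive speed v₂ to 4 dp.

ω₁ = 0.5586, v₂ = 2.3585

heading to target = atan2(-3−1, -2−-4.5) = -1.0122
Δθ = wrap(-1.0122 − -1.5708) = 0.5586; ω₁ = Δθ/dt₁ = 0.5586
distance = √((-2−-4.5)² + (-3−1)²) = 4.7170; v₂ = distance/dt₂ = 2.3585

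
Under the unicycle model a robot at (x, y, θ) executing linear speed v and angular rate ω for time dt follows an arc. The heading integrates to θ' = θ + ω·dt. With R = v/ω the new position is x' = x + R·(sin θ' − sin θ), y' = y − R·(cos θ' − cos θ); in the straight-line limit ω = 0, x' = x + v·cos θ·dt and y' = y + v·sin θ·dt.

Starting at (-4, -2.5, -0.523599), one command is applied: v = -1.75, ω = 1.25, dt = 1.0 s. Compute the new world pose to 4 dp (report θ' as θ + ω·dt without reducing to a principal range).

θ' = -0.5236 + 1.25·1.0 = 0.7264
R = v/ω = -1.75/1.25 = -1.4000
x' = -4 + -1.4000·(sin 0.7264 − sin -0.5236) = -5.6299
y' = -2.5 − -1.4000·(cos 0.7264 − cos -0.5236) = -2.6658

(-5.6299, -2.6658, 0.7264)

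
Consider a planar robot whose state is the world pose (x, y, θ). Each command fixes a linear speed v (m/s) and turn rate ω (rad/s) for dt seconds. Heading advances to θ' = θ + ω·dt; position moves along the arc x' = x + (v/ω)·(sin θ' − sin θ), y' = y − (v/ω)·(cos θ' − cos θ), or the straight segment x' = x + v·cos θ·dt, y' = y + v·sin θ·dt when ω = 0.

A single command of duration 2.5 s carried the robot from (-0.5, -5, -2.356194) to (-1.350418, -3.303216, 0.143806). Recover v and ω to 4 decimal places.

Δθ = 0.143806 − -2.356194 = 2.500000
ω = Δθ/dt = 2.500000/2.5 = 1.0000
R = −Δy/(cos θ' − cos θ) = -1.0000
v = R·ω = -1.0000·1.0000 = -1.0000

v = -1.0000, ω = 1.0000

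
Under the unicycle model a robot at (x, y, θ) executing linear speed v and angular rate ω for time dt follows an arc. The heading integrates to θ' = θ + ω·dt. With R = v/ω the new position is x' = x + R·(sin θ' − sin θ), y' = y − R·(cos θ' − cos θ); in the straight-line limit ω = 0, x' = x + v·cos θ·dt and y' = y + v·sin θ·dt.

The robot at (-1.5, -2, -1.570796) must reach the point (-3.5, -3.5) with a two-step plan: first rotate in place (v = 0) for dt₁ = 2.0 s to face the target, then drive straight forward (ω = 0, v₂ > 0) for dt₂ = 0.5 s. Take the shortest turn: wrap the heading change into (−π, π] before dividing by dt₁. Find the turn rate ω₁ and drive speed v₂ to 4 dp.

heading to target = atan2(-3.5−-2, -3.5−-1.5) = -2.4981
Δθ = wrap(-2.4981 − -1.5708) = -0.9273; ω₁ = Δθ/dt₁ = -0.4636
distance = √((-3.5−-1.5)² + (-3.5−-2)²) = 2.5000; v₂ = distance/dt₂ = 5.0000

ω₁ = -0.4636, v₂ = 5.0000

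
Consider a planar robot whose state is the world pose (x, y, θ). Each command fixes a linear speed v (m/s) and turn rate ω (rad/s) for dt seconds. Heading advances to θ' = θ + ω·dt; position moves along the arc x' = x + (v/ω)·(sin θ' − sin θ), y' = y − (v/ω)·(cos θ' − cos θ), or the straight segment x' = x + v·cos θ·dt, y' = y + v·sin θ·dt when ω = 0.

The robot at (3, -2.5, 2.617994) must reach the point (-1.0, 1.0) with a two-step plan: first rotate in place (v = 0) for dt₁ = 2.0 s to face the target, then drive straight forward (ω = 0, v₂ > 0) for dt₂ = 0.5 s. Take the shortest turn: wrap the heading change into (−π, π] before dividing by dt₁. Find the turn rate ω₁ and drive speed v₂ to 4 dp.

heading to target = atan2(1−-2.5, -1−3) = 2.4228
Δθ = wrap(2.4228 − 2.6180) = -0.1952; ω₁ = Δθ/dt₁ = -0.0976
distance = √((-1−3)² + (1−-2.5)²) = 5.3151; v₂ = distance/dt₂ = 10.6301

ω₁ = -0.0976, v₂ = 10.6301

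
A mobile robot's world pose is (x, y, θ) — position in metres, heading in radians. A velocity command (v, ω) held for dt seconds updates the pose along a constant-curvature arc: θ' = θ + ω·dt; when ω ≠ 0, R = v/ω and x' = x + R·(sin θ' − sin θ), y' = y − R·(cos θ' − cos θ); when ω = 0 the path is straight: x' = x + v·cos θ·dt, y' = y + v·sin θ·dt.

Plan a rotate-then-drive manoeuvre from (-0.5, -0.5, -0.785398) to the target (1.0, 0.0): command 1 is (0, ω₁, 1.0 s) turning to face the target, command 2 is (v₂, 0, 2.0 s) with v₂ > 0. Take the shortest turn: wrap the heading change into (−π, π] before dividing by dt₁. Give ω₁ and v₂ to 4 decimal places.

heading to target = atan2(0−-0.5, 1−-0.5) = 0.3218
Δθ = wrap(0.3218 − -0.7854) = 1.1071; ω₁ = Δθ/dt₁ = 1.1071
distance = √((1−-0.5)² + (0−-0.5)²) = 1.5811; v₂ = distance/dt₂ = 0.7906

ω₁ = 1.1071, v₂ = 0.7906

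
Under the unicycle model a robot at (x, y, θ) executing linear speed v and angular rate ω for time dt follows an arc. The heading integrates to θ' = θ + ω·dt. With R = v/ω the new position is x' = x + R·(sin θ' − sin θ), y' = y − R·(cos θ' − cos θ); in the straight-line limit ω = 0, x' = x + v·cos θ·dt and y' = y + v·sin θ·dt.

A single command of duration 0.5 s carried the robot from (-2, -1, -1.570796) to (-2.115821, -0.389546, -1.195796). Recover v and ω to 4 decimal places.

v = -1.2500, ω = 0.7500

Δθ = -1.195796 − -1.570796 = 0.375000
ω = Δθ/dt = 0.375000/0.5 = 0.7500
R = −Δy/(cos θ' − cos θ) = -1.6667
v = R·ω = -1.6667·0.7500 = -1.2500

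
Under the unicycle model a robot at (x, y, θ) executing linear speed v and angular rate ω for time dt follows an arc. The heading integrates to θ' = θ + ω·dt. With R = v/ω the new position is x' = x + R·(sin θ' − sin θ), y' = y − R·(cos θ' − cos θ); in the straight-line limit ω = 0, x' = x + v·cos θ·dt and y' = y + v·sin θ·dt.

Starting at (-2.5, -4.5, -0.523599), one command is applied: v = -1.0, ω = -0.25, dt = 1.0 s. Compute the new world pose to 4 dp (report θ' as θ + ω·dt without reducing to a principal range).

θ' = -0.5236 + -0.25·1.0 = -0.7736
R = v/ω = -1.0/-0.25 = 4.0000
x' = -2.5 + 4.0000·(sin -0.7736 − sin -0.5236) = -3.2949
y' = -4.5 − 4.0000·(cos -0.7736 − cos -0.5236) = -3.8975

(-3.2949, -3.8975, -0.7736)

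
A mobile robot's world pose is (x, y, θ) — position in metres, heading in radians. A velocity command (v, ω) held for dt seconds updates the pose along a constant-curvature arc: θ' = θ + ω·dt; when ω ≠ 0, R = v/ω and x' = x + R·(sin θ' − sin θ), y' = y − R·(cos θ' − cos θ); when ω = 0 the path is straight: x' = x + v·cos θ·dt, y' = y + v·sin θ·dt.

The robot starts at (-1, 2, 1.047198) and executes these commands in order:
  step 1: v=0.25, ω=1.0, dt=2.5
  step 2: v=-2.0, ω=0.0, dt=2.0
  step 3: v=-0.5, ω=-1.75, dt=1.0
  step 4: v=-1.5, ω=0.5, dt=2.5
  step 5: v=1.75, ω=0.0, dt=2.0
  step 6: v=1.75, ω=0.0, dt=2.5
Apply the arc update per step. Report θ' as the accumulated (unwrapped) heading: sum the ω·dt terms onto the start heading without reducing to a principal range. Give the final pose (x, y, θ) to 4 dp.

(-2.4478, 2.1636, 3.0472)

step 1: θ'=3.5472 (R=0.2500) → pose (-1.3152, 2.3547, 3.5472)
step 2: θ'=3.5472 (straight) → pose (2.3603, 3.9330, 3.5472)
step 3: θ'=1.7972 (R=0.2857) → pose (2.7515, 3.7346, 1.7972)
step 4: θ'=3.0472 (R=-3.0000) → pose (5.3921, 1.4214, 3.0472)
step 5: θ'=3.0472 (straight) → pose (1.9077, 1.7513, 3.0472)
step 6: θ'=3.0472 (straight) → pose (-2.4478, 2.1636, 3.0472)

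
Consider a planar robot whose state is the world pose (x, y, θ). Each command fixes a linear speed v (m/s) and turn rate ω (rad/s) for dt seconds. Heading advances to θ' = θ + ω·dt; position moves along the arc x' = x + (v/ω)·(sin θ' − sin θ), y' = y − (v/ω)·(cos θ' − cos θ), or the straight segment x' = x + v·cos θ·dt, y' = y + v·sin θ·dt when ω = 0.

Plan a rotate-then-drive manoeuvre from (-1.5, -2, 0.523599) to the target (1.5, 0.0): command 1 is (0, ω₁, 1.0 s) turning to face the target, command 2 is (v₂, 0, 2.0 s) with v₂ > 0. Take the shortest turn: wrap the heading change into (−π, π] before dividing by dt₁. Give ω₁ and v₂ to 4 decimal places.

ω₁ = 0.0644, v₂ = 1.8028

heading to target = atan2(0−-2, 1.5−-1.5) = 0.5880
Δθ = wrap(0.5880 − 0.5236) = 0.0644; ω₁ = Δθ/dt₁ = 0.0644
distance = √((1.5−-1.5)² + (0−-2)²) = 3.6056; v₂ = distance/dt₂ = 1.8028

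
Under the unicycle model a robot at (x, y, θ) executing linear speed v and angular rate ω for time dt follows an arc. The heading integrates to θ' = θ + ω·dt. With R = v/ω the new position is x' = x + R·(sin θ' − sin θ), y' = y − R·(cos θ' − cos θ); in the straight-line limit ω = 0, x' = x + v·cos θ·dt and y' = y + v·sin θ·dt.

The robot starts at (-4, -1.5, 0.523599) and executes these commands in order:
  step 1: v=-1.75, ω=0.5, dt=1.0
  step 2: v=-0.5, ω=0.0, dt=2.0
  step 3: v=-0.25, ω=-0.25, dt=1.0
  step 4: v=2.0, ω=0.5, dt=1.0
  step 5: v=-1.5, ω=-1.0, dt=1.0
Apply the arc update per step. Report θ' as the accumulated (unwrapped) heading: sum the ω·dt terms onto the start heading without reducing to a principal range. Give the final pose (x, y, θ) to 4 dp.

step 1: θ'=1.0236 (R=-3.5000) → pose (-5.2390, -2.7101, 1.0236)
step 2: θ'=1.0236 (straight) → pose (-5.7592, -3.5640, 1.0236)
step 3: θ'=0.7736 (R=1.0000) → pose (-5.9145, -3.7591, 0.7736)
step 4: θ'=1.2736 (R=4.0000) → pose (-4.8847, -2.0689, 1.2736)
step 5: θ'=0.2736 (R=1.5000) → pose (-5.9137, -3.0739, 0.2736)

(-5.9137, -3.0739, 0.2736)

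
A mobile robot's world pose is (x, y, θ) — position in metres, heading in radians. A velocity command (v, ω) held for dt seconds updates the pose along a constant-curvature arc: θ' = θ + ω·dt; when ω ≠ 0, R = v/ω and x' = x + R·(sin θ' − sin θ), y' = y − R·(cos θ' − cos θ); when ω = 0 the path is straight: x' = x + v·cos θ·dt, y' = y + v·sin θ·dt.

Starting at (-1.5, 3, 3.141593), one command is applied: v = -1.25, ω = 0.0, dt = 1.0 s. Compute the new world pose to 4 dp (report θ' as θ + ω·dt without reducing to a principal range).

θ' = 3.1416 + 0.0·1.0 = 3.1416
ω = 0 → straight: x' = -1.5 + -1.25·cos(3.1416)·1.0 = -0.2500
y' = 3 + -1.25·sin(3.1416)·1.0 = 3.0000

(-0.2500, 3.0000, 3.1416)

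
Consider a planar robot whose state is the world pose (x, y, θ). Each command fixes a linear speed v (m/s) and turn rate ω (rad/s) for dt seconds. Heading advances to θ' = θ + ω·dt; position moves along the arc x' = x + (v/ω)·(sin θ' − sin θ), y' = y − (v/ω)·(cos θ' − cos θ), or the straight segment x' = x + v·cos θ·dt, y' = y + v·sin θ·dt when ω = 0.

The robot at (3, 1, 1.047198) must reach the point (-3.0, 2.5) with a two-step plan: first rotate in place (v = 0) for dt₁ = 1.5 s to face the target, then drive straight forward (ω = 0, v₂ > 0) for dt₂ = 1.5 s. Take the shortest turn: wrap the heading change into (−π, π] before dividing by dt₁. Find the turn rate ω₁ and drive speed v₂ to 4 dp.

heading to target = atan2(2.5−1, -3−3) = 2.8966
Δθ = wrap(2.8966 − 1.0472) = 1.8494; ω₁ = Δθ/dt₁ = 1.2329
distance = √((-3−3)² + (2.5−1)²) = 6.1847; v₂ = distance/dt₂ = 4.1231

ω₁ = 1.2329, v₂ = 4.1231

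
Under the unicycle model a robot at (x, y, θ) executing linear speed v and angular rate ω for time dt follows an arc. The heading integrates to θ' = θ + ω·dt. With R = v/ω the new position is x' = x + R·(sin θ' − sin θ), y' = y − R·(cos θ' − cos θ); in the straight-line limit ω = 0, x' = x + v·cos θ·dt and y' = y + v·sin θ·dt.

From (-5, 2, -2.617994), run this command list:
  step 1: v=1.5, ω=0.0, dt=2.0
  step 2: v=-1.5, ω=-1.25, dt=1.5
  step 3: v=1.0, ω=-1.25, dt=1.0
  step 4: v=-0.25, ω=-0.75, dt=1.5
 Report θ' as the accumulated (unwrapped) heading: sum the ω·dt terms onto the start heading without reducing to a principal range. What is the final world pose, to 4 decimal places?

(-5.8129, 0.5901, -6.8680)

step 1: θ'=-2.6180 (straight) → pose (-7.5981, 0.5000, -2.6180)
step 2: θ'=-4.4930 (R=1.2000) → pose (-5.8268, -0.2781, -4.4930)
step 3: θ'=-5.7430 (R=-0.8000) → pose (-5.4575, 0.5821, -5.7430)
step 4: θ'=-6.8680 (R=0.3333) → pose (-5.8129, 0.5901, -6.8680)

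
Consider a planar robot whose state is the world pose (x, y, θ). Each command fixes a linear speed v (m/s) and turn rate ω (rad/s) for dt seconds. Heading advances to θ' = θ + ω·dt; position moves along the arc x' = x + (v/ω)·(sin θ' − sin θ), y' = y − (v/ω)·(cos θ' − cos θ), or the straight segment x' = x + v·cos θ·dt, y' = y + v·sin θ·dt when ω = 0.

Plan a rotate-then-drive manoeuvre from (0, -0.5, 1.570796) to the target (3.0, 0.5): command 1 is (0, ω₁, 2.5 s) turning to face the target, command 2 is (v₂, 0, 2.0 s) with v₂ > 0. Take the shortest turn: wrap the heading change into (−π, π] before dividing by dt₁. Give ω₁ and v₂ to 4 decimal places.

ω₁ = -0.4996, v₂ = 1.5811

heading to target = atan2(0.5−-0.5, 3−0) = 0.3218
Δθ = wrap(0.3218 − 1.5708) = -1.2490; ω₁ = Δθ/dt₁ = -0.4996
distance = √((3−0)² + (0.5−-0.5)²) = 3.1623; v₂ = distance/dt₂ = 1.5811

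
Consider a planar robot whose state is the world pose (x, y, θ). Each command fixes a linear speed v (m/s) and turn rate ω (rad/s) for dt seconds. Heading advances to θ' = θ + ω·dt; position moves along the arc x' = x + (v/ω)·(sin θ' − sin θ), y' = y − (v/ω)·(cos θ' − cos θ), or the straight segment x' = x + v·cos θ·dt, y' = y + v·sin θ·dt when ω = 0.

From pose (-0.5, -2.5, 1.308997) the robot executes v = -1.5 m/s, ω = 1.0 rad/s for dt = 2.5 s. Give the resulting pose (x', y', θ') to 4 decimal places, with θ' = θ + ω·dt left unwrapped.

(1.8773, -4.0664, 3.8090)

θ' = 1.3090 + 1.0·2.5 = 3.8090
R = v/ω = -1.5/1.0 = -1.5000
x' = -0.5 + -1.5000·(sin 3.8090 − sin 1.3090) = 1.8773
y' = -2.5 − -1.5000·(cos 3.8090 − cos 1.3090) = -4.0664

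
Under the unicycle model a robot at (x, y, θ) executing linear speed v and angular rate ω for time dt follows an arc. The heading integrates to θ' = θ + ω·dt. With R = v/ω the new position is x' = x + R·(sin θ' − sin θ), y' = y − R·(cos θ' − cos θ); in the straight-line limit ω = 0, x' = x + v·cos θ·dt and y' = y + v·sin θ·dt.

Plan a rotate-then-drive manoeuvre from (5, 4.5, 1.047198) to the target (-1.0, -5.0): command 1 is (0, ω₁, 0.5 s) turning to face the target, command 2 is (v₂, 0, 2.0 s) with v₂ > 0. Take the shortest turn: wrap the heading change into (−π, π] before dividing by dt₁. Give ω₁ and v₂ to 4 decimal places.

ω₁ = 6.2037, v₂ = 5.6181

heading to target = atan2(-5−4.5, -1−5) = -2.1341
Δθ = wrap(-2.1341 − 1.0472) = 3.1019; ω₁ = Δθ/dt₁ = 6.2037
distance = √((-1−5)² + (-5−4.5)²) = 11.2361; v₂ = distance/dt₂ = 5.6181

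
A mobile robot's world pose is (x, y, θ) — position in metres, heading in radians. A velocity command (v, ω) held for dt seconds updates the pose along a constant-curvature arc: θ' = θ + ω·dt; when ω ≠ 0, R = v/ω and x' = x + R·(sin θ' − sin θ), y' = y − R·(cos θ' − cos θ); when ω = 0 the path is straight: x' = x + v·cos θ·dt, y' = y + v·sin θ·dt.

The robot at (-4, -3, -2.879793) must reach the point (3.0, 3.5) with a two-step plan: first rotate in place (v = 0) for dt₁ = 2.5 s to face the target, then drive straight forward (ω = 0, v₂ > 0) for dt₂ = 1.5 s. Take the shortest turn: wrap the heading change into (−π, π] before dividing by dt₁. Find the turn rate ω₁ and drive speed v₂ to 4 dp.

ω₁ = -1.0620, v₂ = 6.3683

heading to target = atan2(3.5−-3, 3−-4) = 0.7484
Δθ = wrap(0.7484 − -2.8798) = -2.6550; ω₁ = Δθ/dt₁ = -1.0620
distance = √((3−-4)² + (3.5−-3)²) = 9.5525; v₂ = distance/dt₂ = 6.3683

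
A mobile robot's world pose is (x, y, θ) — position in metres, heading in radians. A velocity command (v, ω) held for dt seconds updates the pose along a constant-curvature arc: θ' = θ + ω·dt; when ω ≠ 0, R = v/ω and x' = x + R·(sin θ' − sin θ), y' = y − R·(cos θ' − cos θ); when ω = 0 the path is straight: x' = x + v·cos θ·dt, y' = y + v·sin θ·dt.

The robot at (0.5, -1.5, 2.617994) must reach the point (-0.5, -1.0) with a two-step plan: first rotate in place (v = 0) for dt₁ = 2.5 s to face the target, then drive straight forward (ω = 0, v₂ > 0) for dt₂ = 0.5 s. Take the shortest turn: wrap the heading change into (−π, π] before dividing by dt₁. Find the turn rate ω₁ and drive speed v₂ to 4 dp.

heading to target = atan2(-1−-1.5, -0.5−0.5) = 2.6779
Δθ = wrap(2.6779 − 2.6180) = 0.0600; ω₁ = Δθ/dt₁ = 0.0240
distance = √((-0.5−0.5)² + (-1−-1.5)²) = 1.1180; v₂ = distance/dt₂ = 2.2361

ω₁ = 0.0240, v₂ = 2.2361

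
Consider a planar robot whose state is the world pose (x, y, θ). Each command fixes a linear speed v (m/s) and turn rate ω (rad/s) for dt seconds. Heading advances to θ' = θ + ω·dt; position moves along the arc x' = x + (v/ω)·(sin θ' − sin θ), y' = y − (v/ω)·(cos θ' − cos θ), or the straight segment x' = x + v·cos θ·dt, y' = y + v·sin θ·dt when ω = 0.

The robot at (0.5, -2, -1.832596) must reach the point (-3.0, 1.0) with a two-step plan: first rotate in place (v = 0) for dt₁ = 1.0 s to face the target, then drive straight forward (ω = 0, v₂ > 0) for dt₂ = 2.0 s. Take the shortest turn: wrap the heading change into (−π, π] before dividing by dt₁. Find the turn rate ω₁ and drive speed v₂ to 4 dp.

heading to target = atan2(1−-2, -3−0.5) = 2.4330
Δθ = wrap(2.4330 − -1.8326) = -2.0176; ω₁ = Δθ/dt₁ = -2.0176
distance = √((-3−0.5)² + (1−-2)²) = 4.6098; v₂ = distance/dt₂ = 2.3049

ω₁ = -2.0176, v₂ = 2.3049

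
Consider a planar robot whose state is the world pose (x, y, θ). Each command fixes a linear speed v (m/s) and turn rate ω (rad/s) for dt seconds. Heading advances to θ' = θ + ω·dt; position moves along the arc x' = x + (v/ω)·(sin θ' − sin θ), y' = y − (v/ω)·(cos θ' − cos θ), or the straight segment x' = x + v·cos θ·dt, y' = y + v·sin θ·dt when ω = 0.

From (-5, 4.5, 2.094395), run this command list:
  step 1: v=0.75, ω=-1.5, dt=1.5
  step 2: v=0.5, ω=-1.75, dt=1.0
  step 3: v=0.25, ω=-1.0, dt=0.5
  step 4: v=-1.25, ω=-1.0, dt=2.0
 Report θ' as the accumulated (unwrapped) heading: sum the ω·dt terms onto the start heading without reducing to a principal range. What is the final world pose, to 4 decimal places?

(-2.3014, 4.2157, -4.4056)

step 1: θ'=-0.1556 (R=-0.5000) → pose (-4.4895, 5.2440, -0.1556)
step 2: θ'=-1.9056 (R=-0.2857) → pose (-4.2639, 4.8678, -1.9056)
step 3: θ'=-2.4056 (R=-0.2500) → pose (-4.3322, 4.7647, -2.4056)
step 4: θ'=-4.4056 (R=1.2500) → pose (-2.3014, 4.2157, -4.4056)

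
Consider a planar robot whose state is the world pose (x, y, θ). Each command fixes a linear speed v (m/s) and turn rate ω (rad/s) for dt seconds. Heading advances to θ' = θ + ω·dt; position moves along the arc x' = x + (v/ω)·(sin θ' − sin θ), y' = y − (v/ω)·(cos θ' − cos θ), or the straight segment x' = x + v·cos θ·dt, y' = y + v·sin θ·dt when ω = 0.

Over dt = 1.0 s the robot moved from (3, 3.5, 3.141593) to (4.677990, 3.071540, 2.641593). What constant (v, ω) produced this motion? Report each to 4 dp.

v = -1.7500, ω = -0.5000

Δθ = 2.641593 − 3.141593 = -0.500000
ω = Δθ/dt = -0.500000/1.0 = -0.5000
R = Δx/(sin θ' − sin θ) = 3.5000
v = R·ω = 3.5000·-0.5000 = -1.7500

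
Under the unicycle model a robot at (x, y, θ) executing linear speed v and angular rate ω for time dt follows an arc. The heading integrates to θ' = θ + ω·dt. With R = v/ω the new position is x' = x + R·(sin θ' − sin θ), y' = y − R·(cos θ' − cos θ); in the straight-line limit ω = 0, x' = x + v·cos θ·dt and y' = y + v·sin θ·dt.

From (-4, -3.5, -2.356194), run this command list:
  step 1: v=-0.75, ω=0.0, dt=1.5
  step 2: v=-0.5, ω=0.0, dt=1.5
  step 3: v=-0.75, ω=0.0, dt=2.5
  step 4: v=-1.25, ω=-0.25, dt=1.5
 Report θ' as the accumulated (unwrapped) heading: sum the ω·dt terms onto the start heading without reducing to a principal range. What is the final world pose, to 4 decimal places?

step 1: θ'=-2.3562 (straight) → pose (-3.2045, -2.7045, -2.3562)
step 2: θ'=-2.3562 (straight) → pose (-2.6742, -2.1742, -2.3562)
step 3: θ'=-2.3562 (straight) → pose (-1.3484, -0.8483, -2.3562)
step 4: θ'=-2.7312 (R=5.0000) → pose (0.1923, 0.2009, -2.7312)

(0.1923, 0.2009, -2.7312)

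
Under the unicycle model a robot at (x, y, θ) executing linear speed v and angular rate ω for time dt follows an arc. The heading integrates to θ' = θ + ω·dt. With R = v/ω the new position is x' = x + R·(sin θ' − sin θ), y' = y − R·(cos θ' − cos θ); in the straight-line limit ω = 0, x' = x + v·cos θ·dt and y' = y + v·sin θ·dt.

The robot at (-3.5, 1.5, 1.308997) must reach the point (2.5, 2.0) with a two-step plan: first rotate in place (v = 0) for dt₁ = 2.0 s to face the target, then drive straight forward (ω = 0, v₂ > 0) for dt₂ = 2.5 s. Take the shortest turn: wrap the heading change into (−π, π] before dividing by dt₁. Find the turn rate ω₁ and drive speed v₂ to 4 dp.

ω₁ = -0.6129, v₂ = 2.4083

heading to target = atan2(2−1.5, 2.5−-3.5) = 0.0831
Δθ = wrap(0.0831 − 1.3090) = -1.2259; ω₁ = Δθ/dt₁ = -0.6129
distance = √((2.5−-3.5)² + (2−1.5)²) = 6.0208; v₂ = distance/dt₂ = 2.4083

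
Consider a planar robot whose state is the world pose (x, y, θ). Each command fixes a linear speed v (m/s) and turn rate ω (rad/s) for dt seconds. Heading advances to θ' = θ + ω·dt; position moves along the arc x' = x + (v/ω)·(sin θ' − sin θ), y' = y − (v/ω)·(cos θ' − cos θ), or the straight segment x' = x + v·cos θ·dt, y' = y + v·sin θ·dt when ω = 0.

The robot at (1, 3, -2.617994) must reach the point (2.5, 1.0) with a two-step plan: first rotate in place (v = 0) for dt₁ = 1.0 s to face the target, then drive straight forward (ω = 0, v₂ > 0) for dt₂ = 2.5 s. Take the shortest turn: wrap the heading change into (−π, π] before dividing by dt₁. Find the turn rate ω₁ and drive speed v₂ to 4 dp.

heading to target = atan2(1−3, 2.5−1) = -0.9273
Δθ = wrap(-0.9273 − -2.6180) = 1.6907; ω₁ = Δθ/dt₁ = 1.6907
distance = √((2.5−1)² + (1−3)²) = 2.5000; v₂ = distance/dt₂ = 1.0000

ω₁ = 1.6907, v₂ = 1.0000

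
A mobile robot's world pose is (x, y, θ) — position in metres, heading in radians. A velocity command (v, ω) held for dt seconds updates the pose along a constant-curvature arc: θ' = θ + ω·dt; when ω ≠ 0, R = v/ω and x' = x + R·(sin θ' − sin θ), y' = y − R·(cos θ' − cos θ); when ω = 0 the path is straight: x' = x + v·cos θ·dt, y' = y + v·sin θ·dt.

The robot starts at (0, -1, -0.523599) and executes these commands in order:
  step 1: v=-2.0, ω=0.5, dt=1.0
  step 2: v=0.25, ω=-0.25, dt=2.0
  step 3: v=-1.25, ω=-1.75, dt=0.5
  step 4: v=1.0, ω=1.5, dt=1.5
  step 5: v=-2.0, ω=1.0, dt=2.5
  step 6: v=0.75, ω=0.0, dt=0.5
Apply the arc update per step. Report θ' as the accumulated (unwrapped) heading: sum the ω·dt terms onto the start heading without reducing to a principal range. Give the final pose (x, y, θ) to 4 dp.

(0.9367, -3.7799, 3.3514)

step 1: θ'=-0.0236 (R=-4.0000) → pose (-1.9056, -0.4652, -0.0236)
step 2: θ'=-0.5236 (R=-1.0000) → pose (-1.4292, -0.5989, -0.5236)
step 3: θ'=-1.3986 (R=0.7143) → pose (-1.7758, -0.1027, -1.3986)
step 4: θ'=0.8514 (R=0.6667) → pose (-0.6175, -0.4278, 0.8514)
step 5: θ'=3.3514 (R=-2.0000) → pose (1.3034, -3.7018, 3.3514)
step 6: θ'=3.3514 (straight) → pose (0.9367, -3.7799, 3.3514)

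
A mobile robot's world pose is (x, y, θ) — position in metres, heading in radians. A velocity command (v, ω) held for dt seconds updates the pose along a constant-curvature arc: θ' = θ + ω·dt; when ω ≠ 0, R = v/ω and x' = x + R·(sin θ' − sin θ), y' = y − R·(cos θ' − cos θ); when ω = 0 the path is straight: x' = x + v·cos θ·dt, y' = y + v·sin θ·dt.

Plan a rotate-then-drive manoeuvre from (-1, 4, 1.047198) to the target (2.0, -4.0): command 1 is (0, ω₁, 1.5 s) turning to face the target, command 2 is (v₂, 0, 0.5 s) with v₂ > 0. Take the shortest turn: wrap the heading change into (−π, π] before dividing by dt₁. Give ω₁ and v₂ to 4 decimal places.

heading to target = atan2(-4−4, 2−-1) = -1.2120
Δθ = wrap(-1.2120 − 1.0472) = -2.2592; ω₁ = Δθ/dt₁ = -1.5061
distance = √((2−-1)² + (-4−4)²) = 8.5440; v₂ = distance/dt₂ = 17.0880

ω₁ = -1.5061, v₂ = 17.0880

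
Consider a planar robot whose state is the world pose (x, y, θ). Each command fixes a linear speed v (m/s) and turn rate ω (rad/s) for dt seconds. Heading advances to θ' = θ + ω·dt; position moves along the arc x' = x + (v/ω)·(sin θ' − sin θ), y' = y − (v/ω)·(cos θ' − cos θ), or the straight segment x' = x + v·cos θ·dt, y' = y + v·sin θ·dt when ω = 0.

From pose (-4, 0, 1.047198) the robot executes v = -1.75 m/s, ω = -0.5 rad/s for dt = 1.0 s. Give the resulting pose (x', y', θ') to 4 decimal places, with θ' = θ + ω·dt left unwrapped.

θ' = 1.0472 + -0.5·1.0 = 0.5472
R = v/ω = -1.75/-0.5 = 3.5000
x' = -4 + 3.5000·(sin 0.5472 − sin 1.0472) = -5.2101
y' = 0 − 3.5000·(cos 0.5472 − cos 1.0472) = -1.2390

(-5.2101, -1.2390, 0.5472)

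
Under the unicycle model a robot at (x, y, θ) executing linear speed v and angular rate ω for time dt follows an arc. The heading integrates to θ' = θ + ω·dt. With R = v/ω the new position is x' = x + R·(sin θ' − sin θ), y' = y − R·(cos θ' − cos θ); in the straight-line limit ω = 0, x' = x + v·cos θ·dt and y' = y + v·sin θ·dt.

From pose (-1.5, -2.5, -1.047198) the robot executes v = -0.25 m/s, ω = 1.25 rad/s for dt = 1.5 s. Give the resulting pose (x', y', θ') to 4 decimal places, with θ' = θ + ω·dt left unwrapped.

θ' = -1.0472 + 1.25·1.5 = 0.8278
R = v/ω = -0.25/1.25 = -0.2000
x' = -1.5 + -0.2000·(sin 0.8278 − sin -1.0472) = -1.8205
y' = -2.5 − -0.2000·(cos 0.8278 − cos -1.0472) = -2.4647

(-1.8205, -2.4647, 0.8278)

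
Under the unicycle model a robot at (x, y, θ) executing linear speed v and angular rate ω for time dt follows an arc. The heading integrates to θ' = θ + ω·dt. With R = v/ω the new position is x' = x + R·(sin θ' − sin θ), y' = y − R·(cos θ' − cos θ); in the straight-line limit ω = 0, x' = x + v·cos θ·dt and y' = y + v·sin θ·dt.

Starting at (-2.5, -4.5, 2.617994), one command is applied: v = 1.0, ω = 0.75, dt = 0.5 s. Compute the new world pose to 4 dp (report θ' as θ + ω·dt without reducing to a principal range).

θ' = 2.6180 + 0.75·0.5 = 2.9930
R = v/ω = 1.0/0.75 = 1.3333
x' = -2.5 + 1.3333·(sin 2.9930 − sin 2.6180) = -2.9693
y' = -4.5 − 1.3333·(cos 2.9930 − cos 2.6180) = -4.3361

(-2.9693, -4.3361, 2.9930)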